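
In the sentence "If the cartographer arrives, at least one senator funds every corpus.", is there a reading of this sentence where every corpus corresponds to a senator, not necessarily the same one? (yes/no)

The described interpretation is the *every corpus* > *at least one senator* scoping.
The adjunct clause does not contain *every corpus*, which is the matrix object.
Since no island is crossed, the inverse ordering is licensed alongside surface scope.

Yes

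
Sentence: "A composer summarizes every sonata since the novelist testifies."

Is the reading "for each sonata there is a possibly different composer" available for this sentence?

Yes

That reading corresponds to *every sonata* > *a composer*.
Although there is an adjunct clause, *every sonata* is in the main clause, not inside the adjunct.
Ordinary QR to a clause-peripheral position gives the wide-scope LF for the lower DP.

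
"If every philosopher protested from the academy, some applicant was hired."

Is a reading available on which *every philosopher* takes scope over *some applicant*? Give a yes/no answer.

The DP *every philosopher* is contained in the adjunct clause *if every philosopher protested from the academy*.
Since the clause is an adjunct (not a complement), the Adjunct Condition blocks QR across its edge.
The ordering *every philosopher* > *some applicant* is therefore underivable.

No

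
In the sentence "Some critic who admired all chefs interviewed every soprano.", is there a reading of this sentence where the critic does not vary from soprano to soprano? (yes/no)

The paraphrase describes the scope ordering *some critic* > *every soprano*.
That is the surface-scope ordering, which is always one of the available readings — island constraints only ever restrict inverse scope.

Yes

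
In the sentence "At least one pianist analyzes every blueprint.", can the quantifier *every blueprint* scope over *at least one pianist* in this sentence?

Yes

Both DPs are arguments of the same predicate; there is no clause or island boundary between them.
QR within a single clause is free, so the lower quantifier may take scope over the higher one.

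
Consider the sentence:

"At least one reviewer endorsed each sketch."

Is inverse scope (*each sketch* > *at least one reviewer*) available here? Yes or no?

Yes

*at least one reviewer* and *each sketch* are co-arguments of the matrix verb, with nothing but a clause-internal boundary between them.
Clause-internal QR can adjoin the lower DP above the subject, yielding the inverse reading.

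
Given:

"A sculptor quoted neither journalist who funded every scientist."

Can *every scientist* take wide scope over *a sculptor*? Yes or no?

No

The target quantifier *every scientist* is part of the relative clause *who funded every scientist* modifying *neither journalist*.
Relative clauses are scope islands: a quantifier cannot QR out of a relative clause to take scope in the matrix clause.
So *every scientist* cannot raise high enough to outscope *a sculptor*; only the surface ordering *a sculptor* > *every scientist* is available.
(Only the surface reading survives: one fixed sculptor with respect to all the relevant scientists.)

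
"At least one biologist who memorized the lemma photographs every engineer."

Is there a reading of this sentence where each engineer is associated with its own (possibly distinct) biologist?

This is the *every engineer* > *at least one biologist* reading.
The RC *who memorized the lemma* is an island, but *every engineer* is not inside it — it is the matrix object, a clausemate of *at least one biologist*.
Clause-internal QR can adjoin the lower DP above the subject, yielding the inverse reading.
So *every engineer* > *at least one biologist* is among the available readings.

Yes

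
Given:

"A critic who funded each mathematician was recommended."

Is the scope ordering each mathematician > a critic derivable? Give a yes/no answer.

No

*each mathematician* occurs within the relative clause *who funded each mathematician*.
Relative clauses are scope islands: a quantifier cannot QR out of a relative clause to take scope in the matrix clause.
*each mathematician* is confined to the island and cannot take scope over *a critic*.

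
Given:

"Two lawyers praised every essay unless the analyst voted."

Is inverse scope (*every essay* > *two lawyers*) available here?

Yes

The adjunct island is irrelevant here — *every essay* and *two lawyers* are both in the matrix clause.
Clause-internal QR can adjoin the lower DP above the subject, yielding the inverse reading.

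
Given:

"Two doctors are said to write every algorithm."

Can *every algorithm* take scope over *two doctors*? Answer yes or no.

Yes

The matrix predicate is a raising verb, whose infinitival complement is not a scope island — *every algorithm* can QR into the matrix clause.
No island intervenes, so both surface and inverse scope are derivable.
So *every algorithm* > *two doctors* is among the available readings.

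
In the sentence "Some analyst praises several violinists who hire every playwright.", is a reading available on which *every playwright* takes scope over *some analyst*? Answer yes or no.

No

The target quantifier *every playwright* is part of the relative clause *who hire every playwright* modifying *several violinists*.
QR out of a relative clause is ruled out by the relative-clause island constraint.
*every playwright* is confined to the island and cannot take scope over *some analyst*.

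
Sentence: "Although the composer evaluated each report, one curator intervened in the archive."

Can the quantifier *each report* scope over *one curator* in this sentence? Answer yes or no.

No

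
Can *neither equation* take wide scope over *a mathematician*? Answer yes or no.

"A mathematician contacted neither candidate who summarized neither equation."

*neither equation* sits inside the relative clause *who summarized neither equation* modifying *neither candidate*.
Relative clauses block scope extraction: QR cannot target a position outside the modified NP.
The inverse ordering *neither equation* > *a mathematician* is therefore underivable.

No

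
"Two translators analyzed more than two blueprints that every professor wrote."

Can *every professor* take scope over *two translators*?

*every professor* is embedded in the relative clause *that every professor wrote* modifying *more than two blueprints*.
Quantifiers inside a relative clause are trapped there; the RC boundary blocks QR.
There is no licit LF on which *every professor* c-commands *two translators*.

No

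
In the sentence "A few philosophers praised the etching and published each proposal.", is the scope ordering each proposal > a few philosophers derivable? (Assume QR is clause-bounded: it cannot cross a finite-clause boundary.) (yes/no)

No

*each proposal* occurs within one conjunct of the coordinate structure (*published each proposal*).
QR out of a conjunct would have to apply non-ATB, which the CSC forbids.
So *each proposal* cannot raise high enough to outscope *a few philosophers*; only the surface ordering *a few philosophers* > *each proposal* is available.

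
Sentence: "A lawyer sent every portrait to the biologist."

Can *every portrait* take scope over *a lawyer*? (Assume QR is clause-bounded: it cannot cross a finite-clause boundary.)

Yes

*every portrait* and *a lawyer* are in the same minimal clause.
Clause-internal QR can adjoin the lower DP above the subject, yielding the inverse reading.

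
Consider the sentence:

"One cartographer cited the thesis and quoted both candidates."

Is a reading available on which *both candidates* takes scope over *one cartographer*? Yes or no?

No

The target quantifier *both candidates* is part of one conjunct of the coordinate structure (*quoted both candidates*).
The Coordinate Structure Constraint blocks movement (including QR) out of a single conjunct.
Hence only narrow scope for *both candidates* (under *one cartographer*) survives.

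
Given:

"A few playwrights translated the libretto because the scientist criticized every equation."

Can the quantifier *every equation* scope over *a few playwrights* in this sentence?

No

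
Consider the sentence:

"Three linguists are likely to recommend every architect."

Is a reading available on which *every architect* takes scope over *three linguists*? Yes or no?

*every architect* is the object of the infinitival complement of a raising predicate; raising infinitives are transparent for QR, so the two DPs are in effect clausemates.
Nothing blocks QR of the lower DP to a position above the higher one, so inverse scope is available.
So *every architect* > *three linguists* is among the available readings.

Yes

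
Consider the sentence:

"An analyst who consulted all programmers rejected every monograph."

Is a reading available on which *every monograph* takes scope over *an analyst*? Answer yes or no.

The relative clause *who consulted all programmers* modifies *an analyst*, but *every monograph* is not inside that relative clause — it is an argument of the matrix verb.
Since no island is crossed, the inverse ordering is licensed alongside surface scope.
So *every monograph* > *an analyst* is among the available readings.

Yes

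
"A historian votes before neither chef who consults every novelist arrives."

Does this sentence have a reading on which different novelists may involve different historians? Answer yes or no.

This is the *every novelist* > *a historian* reading.
Structurally, *every novelist* is inside the relative clause *who consults every novelist*, which is itself inside the adjunct *before neither chef who consults every novelist arrives*.
Even if one barrier were somehow void, the other would still block QR.
The inverse ordering *every novelist* > *a historian* is therefore underivable.

No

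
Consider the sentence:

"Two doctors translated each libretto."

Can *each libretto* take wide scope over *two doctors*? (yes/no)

Yes

*two doctors* and *each libretto* are co-arguments of the matrix verb, with nothing but a clause-internal boundary between them.
QR within a single clause is free, so the lower quantifier may take scope over the higher one.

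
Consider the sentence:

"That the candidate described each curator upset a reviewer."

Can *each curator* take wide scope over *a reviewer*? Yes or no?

No

*each curator* occurs within the sentential subject *that the candidate described each curator*.
Clausal subjects are scope islands; QR from inside the subject into the matrix is barred.
There is no licit LF on which *each curator* c-commands *a reviewer*.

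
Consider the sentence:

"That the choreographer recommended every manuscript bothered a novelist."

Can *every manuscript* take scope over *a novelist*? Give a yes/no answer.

No

The DP *every manuscript* is contained in the sentential subject *that the choreographer recommended every manuscript*.
Clausal subjects are scope islands; QR from inside the subject into the matrix is barred.
The ordering *every manuscript* > *a novelist* is therefore underivable.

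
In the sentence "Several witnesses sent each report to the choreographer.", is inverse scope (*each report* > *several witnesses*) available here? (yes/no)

*each report* and *several witnesses* are in the same minimal clause.
No island intervenes, so both surface and inverse scope are derivable.

Yes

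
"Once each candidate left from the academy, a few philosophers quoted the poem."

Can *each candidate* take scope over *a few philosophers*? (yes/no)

No

The target quantifier *each candidate* is part of the adjunct clause *once each candidate left from the academy*.
Adjuncts are opaque for quantifier raising; a quantifier in an adjunct stays inside it.
*each candidate* > *a few philosophers* would require crossing that boundary, which is illicit.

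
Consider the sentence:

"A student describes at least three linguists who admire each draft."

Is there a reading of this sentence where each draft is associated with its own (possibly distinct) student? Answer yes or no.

No

That reading corresponds to *each draft* > *a student*.
The DP *each draft* is contained in the relative clause *who admire each draft* modifying *at least three linguists*.
Relative clauses are scope islands: a quantifier cannot QR out of a relative clause to take scope in the matrix clause.
There is no licit LF on which *each draft* c-commands *a student*.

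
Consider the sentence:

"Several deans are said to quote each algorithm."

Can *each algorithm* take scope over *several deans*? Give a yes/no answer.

Yes

Raising constructions are monoclausal for scope purposes; *each algorithm* is not separated from *several deans* by any island.
With no island boundary between them, the object can take inverse scope over the subject via ordinary QR within the clause.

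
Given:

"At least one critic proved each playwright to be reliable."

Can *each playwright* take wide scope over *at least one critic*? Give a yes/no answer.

ECM infinitives lack a CP barrier, so *each playwright* can QR over the matrix subject *at least one critic*.
With no island boundary between them, the object can take inverse scope over the subject via ordinary QR within the clause.

Yes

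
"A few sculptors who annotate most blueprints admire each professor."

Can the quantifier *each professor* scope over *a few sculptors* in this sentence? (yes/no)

Yes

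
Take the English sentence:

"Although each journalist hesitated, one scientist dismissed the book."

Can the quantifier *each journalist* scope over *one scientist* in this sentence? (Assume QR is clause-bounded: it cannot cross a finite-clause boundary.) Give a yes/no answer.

No

The target quantifier *each journalist* is part of the adjunct clause *although each journalist hesitated*.
Adjuncts are opaque for quantifier raising; a quantifier in an adjunct stays inside it.
There is no licit LF on which *each journalist* c-commands *one scientist*.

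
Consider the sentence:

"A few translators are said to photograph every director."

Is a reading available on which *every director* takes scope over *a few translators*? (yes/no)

Yes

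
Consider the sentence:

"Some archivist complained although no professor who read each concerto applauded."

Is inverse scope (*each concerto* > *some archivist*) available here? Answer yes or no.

No

Structurally, *each concerto* is inside the relative clause *who read each concerto*, which is itself inside the adjunct *although no professor who read each concerto applauded*.
Even if one barrier were somehow void, the other would still block QR.
*each concerto* is confined to the island and cannot take scope over *some archivist*.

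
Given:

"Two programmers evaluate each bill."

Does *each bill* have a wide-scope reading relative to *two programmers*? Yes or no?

Yes

*two programmers* and *each bill* are co-arguments of the matrix verb, with nothing but a clause-internal boundary between them.
With no island boundary between them, the object can take inverse scope over the subject via ordinary QR within the clause.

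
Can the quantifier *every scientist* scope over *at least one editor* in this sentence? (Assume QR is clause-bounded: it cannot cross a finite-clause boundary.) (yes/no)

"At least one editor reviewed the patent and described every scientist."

*every scientist* occurs within one conjunct of the coordinate structure (*described every scientist*).
A quantifier cannot raise out of one conjunct of a coordination across the whole coordinate structure — the CSC applies to QR.
So *every scientist* cannot raise high enough to outscope *at least one editor*; only the surface ordering *at least one editor* > *every scientist* is available.
(Only the surface reading survives: one fixed editor with respect to all the relevant scientists.)

No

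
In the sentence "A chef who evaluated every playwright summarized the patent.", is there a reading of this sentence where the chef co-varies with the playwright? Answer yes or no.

The paraphrase describes the scope ordering *every playwright* > *a chef*.
The DP *every playwright* is contained in the relative clause *who evaluated every playwright*.
A relative clause is a scope island — quantifier raising cannot cross its boundary.
Hence only narrow scope for *every playwright* (under *a chef*) survives.

No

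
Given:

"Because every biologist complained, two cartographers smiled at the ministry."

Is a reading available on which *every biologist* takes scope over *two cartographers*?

No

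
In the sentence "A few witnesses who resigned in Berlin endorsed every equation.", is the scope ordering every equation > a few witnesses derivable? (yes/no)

Yes

The RC *who resigned in Berlin* is an island, but *every equation* is not inside it — it is the matrix object, a clausemate of *a few witnesses*.
Since no island is crossed, the inverse ordering is licensed alongside surface scope.
So *every equation* > *a few witnesses* is among the available readings.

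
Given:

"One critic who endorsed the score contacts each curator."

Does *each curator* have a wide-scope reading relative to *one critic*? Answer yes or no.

Yes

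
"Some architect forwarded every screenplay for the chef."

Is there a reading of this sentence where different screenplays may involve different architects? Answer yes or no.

The paraphrase describes the scope ordering *every screenplay* > *some architect*.
*every screenplay* and *some architect* are in the same minimal clause.
Ordinary QR to a clause-peripheral position gives the wide-scope LF for the lower DP.
The sentence is scopally ambiguous between *some architect* > *every screenplay* and *every screenplay* > *some architect*.

Yes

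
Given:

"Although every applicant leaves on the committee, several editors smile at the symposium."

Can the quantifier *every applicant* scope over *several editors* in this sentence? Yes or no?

*every applicant* sits inside the adjunct clause *although every applicant leaves on the committee*.
Scope out of an adjunct clause is unavailable: QR respects the adjunct-island constraint.
*every applicant* is confined to the island and cannot take scope over *several editors*.

No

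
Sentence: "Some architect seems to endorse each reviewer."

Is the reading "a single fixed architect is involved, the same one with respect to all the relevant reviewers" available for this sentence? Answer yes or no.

Yes

This is the *some architect* > *each reviewer* reading.
Nothing needs to raise for *some architect* > *each reviewer*, so no island constraint is at stake.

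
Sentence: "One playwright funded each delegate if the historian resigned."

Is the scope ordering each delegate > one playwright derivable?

Yes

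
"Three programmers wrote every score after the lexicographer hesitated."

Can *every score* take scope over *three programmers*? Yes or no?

Yes

Neither queried DP is inside the adjunct, so the adjunct-island constraint does not apply.
Ordinary QR to a clause-peripheral position gives the wide-scope LF for the lower DP.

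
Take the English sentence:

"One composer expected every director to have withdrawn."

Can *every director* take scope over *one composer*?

ECM infinitives lack a CP barrier, so *every director* can QR over the matrix subject *one composer*.
With no island boundary between them, the object can take inverse scope over the subject via ordinary QR within the clause.

Yes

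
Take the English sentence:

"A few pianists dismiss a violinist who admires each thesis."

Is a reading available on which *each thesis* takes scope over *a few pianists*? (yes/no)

No

*each thesis* is embedded in the relative clause *who admires each thesis* modifying *a violinist*.
The relative clause forms an island for QR, so the quantifier is confined to the head noun's restrictor.
The inverse ordering *each thesis* > *a few pianists* is therefore underivable.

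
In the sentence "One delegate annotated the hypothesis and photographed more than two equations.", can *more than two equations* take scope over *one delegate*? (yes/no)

The DP *more than two equations* is contained in one conjunct of the coordinate structure (*photographed more than two equations*).
The Coordinate Structure Constraint blocks movement (including QR) out of a single conjunct.
There is no licit LF on which *more than two equations* c-commands *one delegate*.

No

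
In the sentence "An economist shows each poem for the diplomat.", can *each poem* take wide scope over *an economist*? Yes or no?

*an economist* and *each poem* are co-arguments of the matrix verb, with nothing but a clause-internal boundary between them.
Nothing blocks QR of the lower DP to a position above the higher one, so inverse scope is available.
Both orderings are possible: *an economist* > *each poem* and *each poem* > *an economist*.

Yes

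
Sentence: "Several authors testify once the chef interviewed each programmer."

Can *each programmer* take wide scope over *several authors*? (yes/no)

No

*each programmer* is embedded in the adjunct clause *once the chef interviewed each programmer*.
Adjuncts are opaque for quantifier raising; a quantifier in an adjunct stays inside it.
*each programmer* > *several authors* would require crossing that boundary, which is illicit.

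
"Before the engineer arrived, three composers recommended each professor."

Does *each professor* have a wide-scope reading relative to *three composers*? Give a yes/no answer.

Yes

The adjunct island is irrelevant here — *each professor* and *three composers* are both in the matrix clause.
No island intervenes, so both surface and inverse scope are derivable.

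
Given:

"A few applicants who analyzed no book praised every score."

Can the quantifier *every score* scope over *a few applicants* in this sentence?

Yes

The RC *who analyzed no book* is an island, but *every score* is not inside it — it is the matrix object, a clausemate of *a few applicants*.
Ordinary QR to a clause-peripheral position gives the wide-scope LF for the lower DP.
So *every score* > *a few applicants* is among the available readings.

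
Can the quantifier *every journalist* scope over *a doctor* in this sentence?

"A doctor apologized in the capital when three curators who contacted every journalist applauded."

The target quantifier *every journalist* is part of the relative clause *who contacted every journalist*, which is itself inside the adjunct *when three curators who contacted every journalist applauded*.
The quantifier would have to escape first the RC and then the adjunct — two independent island violations.
So *every journalist* cannot raise high enough to outscope *a doctor*; only the surface ordering *a doctor* > *every journalist* is available.
(Only the surface reading survives: one fixed doctor with respect to all the relevant journalists.)

No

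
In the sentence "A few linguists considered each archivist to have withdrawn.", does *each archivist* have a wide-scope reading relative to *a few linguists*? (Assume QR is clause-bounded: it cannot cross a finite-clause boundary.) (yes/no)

Yes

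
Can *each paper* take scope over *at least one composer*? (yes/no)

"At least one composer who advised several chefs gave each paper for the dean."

The RC *who advised several chefs* is an island, but *each paper* is not inside it — it is the matrix object, a clausemate of *at least one composer*.
Clause-internal QR can adjoin the lower DP above the subject, yielding the inverse reading.

Yes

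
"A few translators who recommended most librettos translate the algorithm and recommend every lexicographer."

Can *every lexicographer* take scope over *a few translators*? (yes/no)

The DP *every lexicographer* is contained in one conjunct of the coordinate structure (*recommend every lexicographer*).
A quantifier cannot raise out of one conjunct of a coordination across the whole coordinate structure — the CSC applies to QR.
So *every lexicographer* cannot raise high enough to outscope *a few translators*; only the surface ordering *a few translators* > *every lexicographer* is available.

No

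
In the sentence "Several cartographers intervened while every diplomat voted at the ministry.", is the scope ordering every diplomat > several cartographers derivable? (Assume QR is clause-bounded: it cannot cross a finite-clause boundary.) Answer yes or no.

*every diplomat* sits inside the adjunct clause *while every diplomat voted at the ministry*.
Adjunct clauses are scope islands: a quantifier inside an adjunct cannot raise into the matrix clause.
The inverse ordering *every diplomat* > *several cartographers* is therefore underivable.

No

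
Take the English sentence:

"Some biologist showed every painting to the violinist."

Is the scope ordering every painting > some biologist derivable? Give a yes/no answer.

Yes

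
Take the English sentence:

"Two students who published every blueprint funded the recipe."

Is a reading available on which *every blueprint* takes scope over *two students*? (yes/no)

No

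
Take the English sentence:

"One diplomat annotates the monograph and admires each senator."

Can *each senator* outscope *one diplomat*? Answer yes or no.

No

*each senator* is embedded in one conjunct of the coordinate structure (*admires each senator*).
A quantifier cannot raise out of one conjunct of a coordination across the whole coordinate structure — the CSC applies to QR.
So *each senator* cannot raise high enough to outscope *one diplomat*; only the surface ordering *one diplomat* > *each senator* is available.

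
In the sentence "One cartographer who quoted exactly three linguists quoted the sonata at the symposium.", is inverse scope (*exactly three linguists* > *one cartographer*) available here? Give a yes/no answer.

No

The DP *exactly three linguists* is contained in the relative clause *who quoted exactly three linguists*.
The relative clause forms an island for QR, so the quantifier is confined to the head noun's restrictor.
Hence only narrow scope for *exactly three linguists* (under *one cartographer*) survives.
(Only the surface reading survives: one fixed cartographer with respect to all the relevant linguists.)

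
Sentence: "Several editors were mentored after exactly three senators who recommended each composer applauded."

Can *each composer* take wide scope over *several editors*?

No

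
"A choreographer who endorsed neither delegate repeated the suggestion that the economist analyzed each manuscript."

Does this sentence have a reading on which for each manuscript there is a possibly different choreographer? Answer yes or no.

No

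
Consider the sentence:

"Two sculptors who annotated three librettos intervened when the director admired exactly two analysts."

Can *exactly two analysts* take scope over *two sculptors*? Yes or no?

*exactly two analysts* sits inside the adjunct clause *when the director admired exactly two analysts*.
Adjunct clauses are scope islands: a quantifier inside an adjunct cannot raise into the matrix clause.
*exactly two analysts* is confined to the island and cannot take scope over *two sculptors*.

No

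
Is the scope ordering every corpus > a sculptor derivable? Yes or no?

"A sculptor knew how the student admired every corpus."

*every corpus* occurs within the embedded question *how the student admired every corpus*.
QR across an interrogative CP boundary is ruled out as a wh-island violation.
*every corpus* is confined to the island and cannot take scope over *a sculptor*.
(Only the surface reading survives: one fixed sculptor with respect to all the relevant corpora.)

No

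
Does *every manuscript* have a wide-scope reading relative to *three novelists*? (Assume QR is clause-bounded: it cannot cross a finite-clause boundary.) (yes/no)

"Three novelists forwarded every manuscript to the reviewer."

Both DPs are arguments of the same predicate; there is no clause or island boundary between them.
QR within a single clause is free, so the lower quantifier may take scope over the higher one.
Both orderings are possible: *three novelists* > *every manuscript* and *every manuscript* > *three novelists*.

Yes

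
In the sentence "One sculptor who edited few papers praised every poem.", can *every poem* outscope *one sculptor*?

Yes

The RC *who edited few papers* is an island, but *every poem* is not inside it — it is the matrix object, a clausemate of *one sculptor*.
QR within a single clause is free, so the lower quantifier may take scope over the higher one.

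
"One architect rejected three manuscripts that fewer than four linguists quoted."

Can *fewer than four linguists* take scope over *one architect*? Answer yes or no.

Structurally, *fewer than four linguists* is inside the relative clause *that fewer than four linguists quoted* modifying *three manuscripts*.
A relative clause is a scope island — quantifier raising cannot cross its boundary.
So the wide-scope reading for *fewer than four linguists* is blocked.

No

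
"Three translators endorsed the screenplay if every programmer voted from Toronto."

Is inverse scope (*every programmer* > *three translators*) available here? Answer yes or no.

The DP *every programmer* is contained in the adjunct clause *if every programmer voted from Toronto*.
The adjunct-island constraint bars QR out of an adverbial clause.
*every programmer* is confined to the island and cannot take scope over *three translators*.

No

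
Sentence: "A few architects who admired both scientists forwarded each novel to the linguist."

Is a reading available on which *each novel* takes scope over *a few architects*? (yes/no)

The relative clause *who admired both scientists* modifies *a few architects*, but *each novel* is not inside that relative clause — it is an argument of the matrix verb.
QR within a single clause is free, so the lower quantifier may take scope over the higher one.
Both orderings are possible: *a few architects* > *each novel* and *each novel* > *a few architects*.

Yes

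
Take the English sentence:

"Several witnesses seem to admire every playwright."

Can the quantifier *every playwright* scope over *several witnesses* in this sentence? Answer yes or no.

Yes

*every playwright* is the object of the infinitival complement of a raising predicate; raising infinitives are transparent for QR, so the two DPs are in effect clausemates.
Ordinary QR to a clause-peripheral position gives the wide-scope LF for the lower DP.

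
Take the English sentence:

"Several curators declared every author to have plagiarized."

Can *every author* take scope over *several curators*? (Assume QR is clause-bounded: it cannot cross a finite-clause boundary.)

Yes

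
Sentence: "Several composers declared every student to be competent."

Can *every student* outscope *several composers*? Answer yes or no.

Yes

*every student* is an ECM subject; ECM complements are not islands, and the embedded quantifier may take matrix scope.
Since no island is crossed, the inverse ordering is licensed alongside surface scope.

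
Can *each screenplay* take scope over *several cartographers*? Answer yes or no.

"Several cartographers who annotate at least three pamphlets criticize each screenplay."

*each screenplay* sits in the matrix clause, not in the relative clause on *several cartographers*.
Nothing blocks QR of the lower DP to a position above the higher one, so inverse scope is available.
Both orderings are possible: *several cartographers* > *each screenplay* and *each screenplay* > *several cartographers*.

Yes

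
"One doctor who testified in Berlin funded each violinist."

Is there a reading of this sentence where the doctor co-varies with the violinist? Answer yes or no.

Yes

That reading corresponds to *each violinist* > *one doctor*.
*each violinist* is a matrix argument; only *one doctor* is modified by the relative clause *who testified in Berlin*, so the RC island is irrelevant to the target quantifier.
No island intervenes, so both surface and inverse scope are derivable.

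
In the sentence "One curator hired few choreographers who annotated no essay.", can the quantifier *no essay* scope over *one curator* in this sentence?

Structurally, *no essay* is inside the relative clause *who annotated no essay* modifying *few choreographers*.
Quantifiers inside a relative clause are trapped there; the RC boundary blocks QR.
So *no essay* cannot raise to a position above *one curator*.

No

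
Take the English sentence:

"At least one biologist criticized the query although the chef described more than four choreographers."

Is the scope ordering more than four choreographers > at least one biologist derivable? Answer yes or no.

No

*more than four choreographers* sits inside the adjunct clause *although the chef described more than four choreographers*.
Adjuncts are opaque for quantifier raising; a quantifier in an adjunct stays inside it.
Hence only narrow scope for *more than four choreographers* (under *at least one biologist*) survives.
(Only the surface reading survives: one fixed biologist with respect to all the relevant choreographers.)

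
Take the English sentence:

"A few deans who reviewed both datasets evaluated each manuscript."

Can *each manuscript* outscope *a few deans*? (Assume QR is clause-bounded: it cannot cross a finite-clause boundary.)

*each manuscript* sits in the matrix clause, not in the relative clause on *a few deans*.
With no island boundary between them, the object can take inverse scope over the subject via ordinary QR within the clause.
The sentence is scopally ambiguous between *a few deans* > *each manuscript* and *each manuscript* > *a few deans*.

Yes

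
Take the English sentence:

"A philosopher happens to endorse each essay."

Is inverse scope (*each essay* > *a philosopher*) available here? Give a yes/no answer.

Yes

The matrix predicate is a raising verb, whose infinitival complement is not a scope island — *each essay* can QR into the matrix clause.
Ordinary QR to a clause-peripheral position gives the wide-scope LF for the lower DP.
So *each essay* > *a philosopher* is among the available readings.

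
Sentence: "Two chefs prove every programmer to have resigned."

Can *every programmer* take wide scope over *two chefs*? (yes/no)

This is an ECM construction: *every programmer* is the infinitival subject, Case-marked by the matrix verb, and the infinitive is transparent for QR.
Clause-internal QR can adjoin the lower DP above the subject, yielding the inverse reading.

Yes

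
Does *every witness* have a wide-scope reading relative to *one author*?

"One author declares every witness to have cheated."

Yes

ECM infinitives lack a CP barrier, so *every witness* can QR over the matrix subject *one author*.
Ordinary QR to a clause-peripheral position gives the wide-scope LF for the lower DP.
The sentence is scopally ambiguous between *one author* > *every witness* and *every witness* > *one author*.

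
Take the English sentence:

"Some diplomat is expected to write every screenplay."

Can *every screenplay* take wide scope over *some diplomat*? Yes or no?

*every screenplay* is the object of the infinitival complement of a raising predicate; raising infinitives are transparent for QR, so the two DPs are in effect clausemates.
QR within a single clause is free, so the lower quantifier may take scope over the higher one.
Both orderings are possible: *some diplomat* > *every screenplay* and *every screenplay* > *some diplomat*.

Yes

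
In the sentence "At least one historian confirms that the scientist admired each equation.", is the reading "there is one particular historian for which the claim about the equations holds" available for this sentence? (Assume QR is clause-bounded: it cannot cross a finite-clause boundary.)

Yes

This is the *at least one historian* > *each equation* reading.
That is the surface-scope ordering, which is always one of the available readings — island constraints only ever restrict inverse scope.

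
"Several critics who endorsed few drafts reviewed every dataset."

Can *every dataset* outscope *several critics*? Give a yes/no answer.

Yes

Although the sentence contains a relative clause (*who endorsed few drafts*), *every dataset* is outside it, in the matrix VP.
No island intervenes, so both surface and inverse scope are derivable.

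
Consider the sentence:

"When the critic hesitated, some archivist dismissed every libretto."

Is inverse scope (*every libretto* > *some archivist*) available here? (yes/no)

Yes

*every libretto* is a matrix argument; the adjunct is an island but the target quantifier is outside it.
With no island boundary between them, the object can take inverse scope over the subject via ordinary QR within the clause.
So *every libretto* > *some archivist* is among the available readings.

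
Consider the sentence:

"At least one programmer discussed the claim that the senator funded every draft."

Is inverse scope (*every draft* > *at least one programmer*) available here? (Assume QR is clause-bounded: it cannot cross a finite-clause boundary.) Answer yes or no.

No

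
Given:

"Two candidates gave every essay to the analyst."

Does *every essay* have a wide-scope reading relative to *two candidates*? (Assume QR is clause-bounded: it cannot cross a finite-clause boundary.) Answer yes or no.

*two candidates* and *every essay* are co-arguments of the matrix verb, with nothing but a clause-internal boundary between them.
No island intervenes, so both surface and inverse scope are derivable.

Yes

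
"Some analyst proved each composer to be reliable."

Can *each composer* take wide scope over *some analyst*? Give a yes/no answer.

Yes

ECM infinitives lack a CP barrier, so *each composer* can QR over the matrix subject *some analyst*.
No island intervenes, so both surface and inverse scope are derivable.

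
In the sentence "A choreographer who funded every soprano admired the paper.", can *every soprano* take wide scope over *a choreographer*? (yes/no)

Structurally, *every soprano* is inside the relative clause *who funded every soprano*.
Relative clauses are scope islands: a quantifier cannot QR out of a relative clause to take scope in the matrix clause.
So *every soprano* cannot raise to a position above *a choreographer*.
(Only the surface reading survives: one fixed choreographer with respect to all the relevant sopranos.)

No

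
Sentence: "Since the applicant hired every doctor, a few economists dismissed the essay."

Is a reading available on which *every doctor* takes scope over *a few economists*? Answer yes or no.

Structurally, *every doctor* is inside the adjunct clause *since the applicant hired every doctor*.
Adjunct clauses are scope islands: a quantifier inside an adjunct cannot raise into the matrix clause.
*every doctor* > *a few economists* would require crossing that boundary, which is illicit.

No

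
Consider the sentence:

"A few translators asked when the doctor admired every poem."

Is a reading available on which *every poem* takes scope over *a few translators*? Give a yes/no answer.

No

The DP *every poem* is contained in the embedded question *when the doctor admired every poem*.
Embedded questions are wh-islands: a quantifier inside an indirect question cannot QR into the matrix clause.
The inverse ordering *every poem* > *a few translators* is therefore underivable.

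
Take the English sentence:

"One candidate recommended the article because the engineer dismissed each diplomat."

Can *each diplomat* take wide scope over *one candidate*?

No

*each diplomat* occurs within the adjunct clause *because the engineer dismissed each diplomat*.
Scope out of an adjunct clause is unavailable: QR respects the adjunct-island constraint.
The inverse ordering *each diplomat* > *one candidate* is therefore underivable.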